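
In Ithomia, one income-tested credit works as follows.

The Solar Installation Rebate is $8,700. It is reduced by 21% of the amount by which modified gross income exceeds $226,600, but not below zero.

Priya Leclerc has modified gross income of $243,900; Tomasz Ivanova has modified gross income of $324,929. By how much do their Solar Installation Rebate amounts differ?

Priya ($243,900): Solar Installation Rebate: 21% of the $17,300 excess over $226,600 is $3,633; credit = $8,700 − $3,633 = $5,067.
Tomasz ($324,929): Solar Installation Rebate: 21% of the $98,329 excess over $226,600 is $20,649.09 ≥ base, so the credit is $0.
Difference: |$5,067 − $0| = $5,067.

$5,067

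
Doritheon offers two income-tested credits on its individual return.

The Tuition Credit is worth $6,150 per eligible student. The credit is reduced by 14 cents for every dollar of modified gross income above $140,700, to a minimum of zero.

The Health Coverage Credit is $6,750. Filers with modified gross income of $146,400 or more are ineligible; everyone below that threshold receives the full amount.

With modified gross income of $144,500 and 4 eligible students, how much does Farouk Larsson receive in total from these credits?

Tuition Credit: base = 4 × $6,150 = $24,600. 14% of the $3,800 excess over $140,700 is $532; credit = $24,600 − $532 = $24,068.
Health Coverage Credit: $144,500 is below the $146,400 cutoff, so the full $6,750 applies.
Total: $24,068 + $6,750 = $30,818.

$30,818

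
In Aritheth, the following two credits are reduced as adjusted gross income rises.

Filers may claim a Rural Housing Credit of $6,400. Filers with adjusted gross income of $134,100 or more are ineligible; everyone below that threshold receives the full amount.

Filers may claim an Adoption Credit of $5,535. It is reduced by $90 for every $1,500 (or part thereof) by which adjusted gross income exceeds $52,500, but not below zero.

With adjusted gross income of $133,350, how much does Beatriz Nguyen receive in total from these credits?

$7,075

Rural Housing Credit: $133,350 is below the $134,100 cutoff, so the full $6,400 applies.
Adoption Credit: income exceeds $52,500 by $80,850, which is 54 full-or-partial $1,500 increments; reduction = 54 × $90 = $4,860, leaving $675.
Total: $6,400 + $675 = $7,075.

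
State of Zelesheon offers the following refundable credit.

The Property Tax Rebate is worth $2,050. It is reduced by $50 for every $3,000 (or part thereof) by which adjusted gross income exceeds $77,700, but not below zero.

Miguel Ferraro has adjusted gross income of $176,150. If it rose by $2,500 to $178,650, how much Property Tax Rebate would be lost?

$50

At $176,150 — income exceeds $77,700 by $98,450, which is 33 full-or-partial $3,000 increments; reduction = 33 × $50 = $1,650, leaving $400.
At $178,650 — income exceeds $77,700 by $100,950, which is 34 full-or-partial $3,000 increments; reduction = 34 × $50 = $1,700, leaving $350.
Lost: $400 − $350 = $50.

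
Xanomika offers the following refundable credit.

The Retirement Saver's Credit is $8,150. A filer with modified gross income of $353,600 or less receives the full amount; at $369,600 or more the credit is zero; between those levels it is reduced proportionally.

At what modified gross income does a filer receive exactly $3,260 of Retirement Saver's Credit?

$3,260 is 3,260/8,150 of the full $8,150, so 4,890/8,150 of the $16,000 range has been used: income = $353,600 + $16,000 × 4,890/8,150 = $363,200.

$363,200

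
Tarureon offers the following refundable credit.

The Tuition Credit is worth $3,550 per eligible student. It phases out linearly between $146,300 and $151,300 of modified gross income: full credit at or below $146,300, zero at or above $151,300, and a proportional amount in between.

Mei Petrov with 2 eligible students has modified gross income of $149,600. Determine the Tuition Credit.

Tuition Credit: base = 2 × $3,550 = $7,100. $149,600 is $3,300 into a $5,000 phase-out range, leaving 1,700/5,000 of the credit: $7,100 × 1,700/5,000 = $2,414.

$2,414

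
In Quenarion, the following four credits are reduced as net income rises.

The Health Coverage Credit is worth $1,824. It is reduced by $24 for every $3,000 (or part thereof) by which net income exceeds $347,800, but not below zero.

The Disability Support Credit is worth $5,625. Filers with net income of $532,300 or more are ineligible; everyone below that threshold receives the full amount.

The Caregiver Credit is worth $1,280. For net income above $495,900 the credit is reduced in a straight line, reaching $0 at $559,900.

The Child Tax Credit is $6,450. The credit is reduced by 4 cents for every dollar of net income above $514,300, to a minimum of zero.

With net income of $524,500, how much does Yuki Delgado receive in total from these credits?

$12,783

Health Coverage Credit: income exceeds $347,800 by $176,700, which is 59 full-or-partial $3,000 increments; reduction = 59 × $24 = $1,416, leaving $408.
Disability Support Credit: $524,500 is below the $532,300 cutoff, so the full $5,625 applies.
Caregiver Credit: $524,500 is $28,600 into a $64,000 phase-out range, leaving 35,400/64,000 of the credit: $1,280 × 35,400/64,000 = $708.
Child Tax Credit: 4% of the $10,200 excess over $514,300 is $408; credit = $6,450 − $408 = $6,042.
Total: $408 + $5,625 + $708 + $6,042 = $12,783.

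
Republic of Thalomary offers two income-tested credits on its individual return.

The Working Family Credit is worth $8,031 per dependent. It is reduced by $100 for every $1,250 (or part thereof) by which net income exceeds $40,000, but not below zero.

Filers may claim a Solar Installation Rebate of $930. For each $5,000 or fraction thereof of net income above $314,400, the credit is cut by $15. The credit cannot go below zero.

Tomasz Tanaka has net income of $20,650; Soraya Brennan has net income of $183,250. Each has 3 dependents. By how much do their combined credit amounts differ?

$11,500

Tomasz ($20,650): Working Family Credit: base = 3 × $8,031 = $24,093. $20,650 is at or below the $40,000 threshold, so the full $24,093 applies. Solar Installation Rebate: $20,650 is at or below the $314,400 threshold, so the full $930 applies. total $24,093 + $930 = $25,023
Soraya ($183,250): Working Family Credit: base = 3 × $8,031 = $24,093. income exceeds $40,000 by $143,250, which is 115 full-or-partial $1,250 increments; reduction = 115 × $100 = $11,500, leaving $12,593. Solar Installation Rebate: $183,250 is at or below the $314,400 threshold, so the full $930 applies. total $12,593 + $930 = $13,523
Difference: |$25,023 − $13,523| = $11,500.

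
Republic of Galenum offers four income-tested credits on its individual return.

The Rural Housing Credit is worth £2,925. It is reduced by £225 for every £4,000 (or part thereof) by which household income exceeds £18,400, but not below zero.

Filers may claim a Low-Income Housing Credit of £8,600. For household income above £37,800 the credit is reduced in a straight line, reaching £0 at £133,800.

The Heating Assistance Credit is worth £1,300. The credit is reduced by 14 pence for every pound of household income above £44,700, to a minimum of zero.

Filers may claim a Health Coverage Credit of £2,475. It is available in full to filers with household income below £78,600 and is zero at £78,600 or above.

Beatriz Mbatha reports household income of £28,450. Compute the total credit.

Rural Housing Credit: income exceeds £18,400 by £10,050, which is 3 full-or-partial £4,000 increments; reduction = 3 × £225 = £675, leaving £2,250.
Low-Income Housing Credit: £28,450 is at or below the £37,800 threshold, so the full £8,600 applies.
Heating Assistance Credit: £28,450 is at or below the £44,700 threshold, so the full £1,300 applies.
Health Coverage Credit: £28,450 is below the £78,600 cutoff, so the full £2,475 applies.
Total: £2,250 + £8,600 + £1,300 + £2,475 = £14,625.

£14,625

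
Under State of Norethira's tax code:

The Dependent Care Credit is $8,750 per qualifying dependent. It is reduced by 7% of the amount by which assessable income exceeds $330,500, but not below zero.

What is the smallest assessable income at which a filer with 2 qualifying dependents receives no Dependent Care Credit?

Full credit = 2 × $8,750 = $17,500.
The credit falls by 7% of each dollar above $330,500, so it reaches zero when the excess is $17,500 / 7% = $250,000: income = $330,500 + $250,000 = $580,500.

$580,500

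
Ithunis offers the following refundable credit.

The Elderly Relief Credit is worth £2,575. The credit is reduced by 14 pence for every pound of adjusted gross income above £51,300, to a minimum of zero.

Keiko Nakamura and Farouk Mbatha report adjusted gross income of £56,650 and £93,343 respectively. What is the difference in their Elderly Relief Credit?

Keiko (£56,650): Elderly Relief Credit: 14% of the £5,350 excess over £51,300 is £749; credit = £2,575 − £749 = £1,826.
Farouk (£93,343): Elderly Relief Credit: 14% of the £42,043 excess over £51,300 is £5,886.02 ≥ base, so the credit is £0.
Difference: |£1,826 − £0| = £1,826.

£1,826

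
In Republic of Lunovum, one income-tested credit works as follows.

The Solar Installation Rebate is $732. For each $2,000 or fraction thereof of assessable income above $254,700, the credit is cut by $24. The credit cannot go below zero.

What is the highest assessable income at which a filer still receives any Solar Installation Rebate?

$314,700

After 30 increments the reduction is 30 × $24 = $720, leaving $12; one more increment wipes it out. Increment 30 ends at excess 30 × $2,000 = $60,000, so the highest qualifying income is $254,700 + $60,000 = $314,700.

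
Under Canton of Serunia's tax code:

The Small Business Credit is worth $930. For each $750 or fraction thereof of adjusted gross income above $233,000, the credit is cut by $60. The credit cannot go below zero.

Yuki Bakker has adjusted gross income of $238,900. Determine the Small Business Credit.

$450

Small Business Credit: income exceeds $233,000 by $5,900, which is 8 full-or-partial $750 increments; reduction = 8 × $60 = $480, leaving $450.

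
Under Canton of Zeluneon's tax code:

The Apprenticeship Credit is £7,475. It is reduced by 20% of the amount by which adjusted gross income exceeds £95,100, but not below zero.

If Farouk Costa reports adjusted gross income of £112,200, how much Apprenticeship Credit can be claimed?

Apprenticeship Credit: 20% of the £17,100 excess over £95,100 is £3,420; credit = £7,475 − £3,420 = £4,055.

£4,055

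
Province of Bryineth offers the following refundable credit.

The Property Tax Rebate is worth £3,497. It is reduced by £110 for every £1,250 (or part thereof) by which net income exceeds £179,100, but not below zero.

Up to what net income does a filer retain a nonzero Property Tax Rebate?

£217,850

After 31 increments the reduction is 31 × £110 = £3,410, leaving £87; one more increment wipes it out. Increment 31 ends at excess 31 × £1,250 = £38,750, so the highest qualifying income is £179,100 + £38,750 = £217,850.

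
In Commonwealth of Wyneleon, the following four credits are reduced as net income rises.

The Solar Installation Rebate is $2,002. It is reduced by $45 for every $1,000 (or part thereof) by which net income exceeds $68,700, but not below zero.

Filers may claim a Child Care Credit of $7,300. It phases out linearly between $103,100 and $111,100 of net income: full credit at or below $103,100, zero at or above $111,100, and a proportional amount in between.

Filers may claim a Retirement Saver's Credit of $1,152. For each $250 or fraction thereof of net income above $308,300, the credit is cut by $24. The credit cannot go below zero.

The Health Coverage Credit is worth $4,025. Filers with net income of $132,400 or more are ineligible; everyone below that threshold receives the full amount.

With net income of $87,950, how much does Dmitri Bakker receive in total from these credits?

Solar Installation Rebate: income exceeds $68,700 by $19,250, which is 20 full-or-partial $1,000 increments; reduction = 20 × $45 = $900, leaving $1,102.
Child Care Credit: $87,950 is at or below the $103,100 threshold, so the full $7,300 applies.
Retirement Saver's Credit: $87,950 is at or below the $308,300 threshold, so the full $1,152 applies.
Health Coverage Credit: $87,950 is below the $132,400 cutoff, so the full $4,025 applies.
Total: $1,102 + $7,300 + $1,152 + $4,025 = $13,579.

$13,579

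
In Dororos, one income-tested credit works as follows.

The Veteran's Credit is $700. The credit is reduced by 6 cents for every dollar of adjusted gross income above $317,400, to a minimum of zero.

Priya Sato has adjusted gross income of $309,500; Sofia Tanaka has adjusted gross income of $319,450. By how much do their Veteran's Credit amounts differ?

Priya ($309,500): Veteran's Credit: $309,500 is at or below the $317,400 threshold, so the full $700 applies.
Sofia ($319,450): Veteran's Credit: 6% of the $2,050 excess over $317,400 is $123; credit = $700 − $123 = $577.
Difference: |$700 − $577| = $123.

$123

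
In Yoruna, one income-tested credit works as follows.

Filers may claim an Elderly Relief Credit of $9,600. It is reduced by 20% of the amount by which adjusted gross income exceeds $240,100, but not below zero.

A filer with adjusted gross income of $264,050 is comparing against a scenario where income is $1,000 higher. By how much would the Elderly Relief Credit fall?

$200

At $264,050 — 20% of the $23,950 excess over $240,100 is $4,790; credit = $9,600 − $4,790 = $4,810.
At $265,050 — 20% of the $24,950 excess over $240,100 is $4,990; credit = $9,600 − $4,990 = $4,610.
Lost: $4,810 − $4,610 = $200.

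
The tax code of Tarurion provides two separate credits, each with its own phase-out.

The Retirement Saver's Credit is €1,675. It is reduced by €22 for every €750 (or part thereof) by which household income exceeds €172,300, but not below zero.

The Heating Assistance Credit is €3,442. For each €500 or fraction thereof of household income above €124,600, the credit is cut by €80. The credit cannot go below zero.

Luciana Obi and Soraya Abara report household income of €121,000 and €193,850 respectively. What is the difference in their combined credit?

€4,080

Luciana (€121,000): Retirement Saver's Credit: €121,000 is at or below the €172,300 threshold, so the full €1,675 applies. Heating Assistance Credit: €121,000 is at or below the €124,600 threshold, so the full €3,442 applies. total €1,675 + €3,442 = €5,117
Soraya (€193,850): Retirement Saver's Credit: income exceeds €172,300 by €21,550, which is 29 full-or-partial €750 increments; reduction = 29 × €22 = €638, leaving €1,037. Heating Assistance Credit: income exceeds €124,600 by €69,250 → 139 increments × €80 = €11,120 ≥ base, so the credit is €0. total €1,037 + €0 = €1,037
Difference: |€5,117 − €1,037| = €4,080.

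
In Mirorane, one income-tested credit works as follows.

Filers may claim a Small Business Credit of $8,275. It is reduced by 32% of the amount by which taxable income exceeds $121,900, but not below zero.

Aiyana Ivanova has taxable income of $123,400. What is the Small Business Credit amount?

Small Business Credit: 32% of the $1,500 excess over $121,900 is $480; credit = $8,275 − $480 = $7,795.

$7,795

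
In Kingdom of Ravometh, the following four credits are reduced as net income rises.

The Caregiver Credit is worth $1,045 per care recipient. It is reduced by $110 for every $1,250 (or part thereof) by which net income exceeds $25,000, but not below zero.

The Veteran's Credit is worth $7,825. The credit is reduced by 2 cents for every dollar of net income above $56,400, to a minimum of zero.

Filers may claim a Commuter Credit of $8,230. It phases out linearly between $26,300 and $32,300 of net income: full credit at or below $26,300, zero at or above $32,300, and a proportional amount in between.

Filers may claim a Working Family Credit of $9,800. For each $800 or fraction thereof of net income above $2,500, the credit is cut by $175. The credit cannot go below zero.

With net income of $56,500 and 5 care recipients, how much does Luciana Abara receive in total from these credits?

$10,188

Caregiver Credit: base = 5 × $1,045 = $5,225. income exceeds $25,000 by $31,500, which is 26 full-or-partial $1,250 increments; reduction = 26 × $110 = $2,860, leaving $2,365.
Veteran's Credit: 2% of the $100 excess over $56,400 is $2; credit = $7,825 − $2 = $7,823.
Commuter Credit: $56,500 is at or above $32,300, so the credit is $0.
Working Family Credit: income exceeds $2,500 by $54,000 → 68 increments × $175 = $11,900 ≥ base, so the credit is $0.
Total: $2,365 + $7,823 + $0 + $0 = $10,188.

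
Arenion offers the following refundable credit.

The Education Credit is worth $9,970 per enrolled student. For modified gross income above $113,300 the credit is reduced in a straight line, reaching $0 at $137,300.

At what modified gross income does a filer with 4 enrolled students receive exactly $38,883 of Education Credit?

Full credit = 4 × $9,970 = $39,880.
$38,883 is 38,883/39,880 of the full $39,880, so 997/39,880 of the $24,000 range has been used: income = $113,300 + $24,000 × 997/39,880 = $113,900.

$113,900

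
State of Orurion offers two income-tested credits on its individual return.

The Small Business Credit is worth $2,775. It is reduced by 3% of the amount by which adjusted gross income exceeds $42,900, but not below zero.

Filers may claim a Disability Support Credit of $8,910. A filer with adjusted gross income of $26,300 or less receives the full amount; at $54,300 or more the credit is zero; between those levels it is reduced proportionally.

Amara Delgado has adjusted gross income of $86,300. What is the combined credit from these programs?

Small Business Credit: 3% of the $43,400 excess over $42,900 is $1,302; credit = $2,775 − $1,302 = $1,473.
Disability Support Credit: $86,300 is at or above $54,300, so the credit is $0.
Total: $1,473 + $0 = $1,473.

$1,473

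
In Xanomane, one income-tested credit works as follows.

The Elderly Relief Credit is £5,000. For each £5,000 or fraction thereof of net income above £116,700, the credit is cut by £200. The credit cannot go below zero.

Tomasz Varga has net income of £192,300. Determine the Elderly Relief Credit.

Elderly Relief Credit: income exceeds £116,700 by £75,600, which is 16 full-or-partial £5,000 increments; reduction = 16 × £200 = £3,200, leaving £1,800.

£1,800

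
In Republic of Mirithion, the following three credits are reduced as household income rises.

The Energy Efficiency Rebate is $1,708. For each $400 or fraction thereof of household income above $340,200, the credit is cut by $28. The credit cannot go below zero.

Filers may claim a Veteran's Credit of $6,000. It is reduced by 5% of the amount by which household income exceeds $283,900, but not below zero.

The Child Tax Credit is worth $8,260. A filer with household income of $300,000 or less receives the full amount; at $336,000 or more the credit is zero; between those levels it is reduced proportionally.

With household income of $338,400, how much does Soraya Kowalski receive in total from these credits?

Energy Efficiency Rebate: $338,400 is at or below the $340,200 threshold, so the full $1,708 applies.
Veteran's Credit: 5% of the $54,500 excess over $283,900 is $2,725; credit = $6,000 − $2,725 = $3,275.
Child Tax Credit: $338,400 is at or above $336,000, so the credit is $0.
Total: $1,708 + $3,275 + $0 = $4,983.

$4,983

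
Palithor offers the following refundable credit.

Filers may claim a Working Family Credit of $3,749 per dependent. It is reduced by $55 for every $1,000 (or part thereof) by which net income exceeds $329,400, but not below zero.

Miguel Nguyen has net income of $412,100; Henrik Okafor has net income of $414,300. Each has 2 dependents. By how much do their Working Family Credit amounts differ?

Miguel ($412,100): Working Family Credit: base = 2 × $3,749 = $7,498. income exceeds $329,400 by $82,700, which is 83 full-or-partial $1,000 increments; reduction = 83 × $55 = $4,565, leaving $2,933.
Henrik ($414,300): Working Family Credit: base = 2 × $3,749 = $7,498. income exceeds $329,400 by $84,900, which is 85 full-or-partial $1,000 increments; reduction = 85 × $55 = $4,675, leaving $2,823.
Difference: |$2,933 − $2,823| = $110.

$110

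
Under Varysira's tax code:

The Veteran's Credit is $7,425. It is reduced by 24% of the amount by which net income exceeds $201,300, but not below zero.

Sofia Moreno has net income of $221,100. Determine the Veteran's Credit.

$2,673

Veteran's Credit: 24% of the $19,800 excess over $201,300 is $4,752; credit = $7,425 − $4,752 = $2,673.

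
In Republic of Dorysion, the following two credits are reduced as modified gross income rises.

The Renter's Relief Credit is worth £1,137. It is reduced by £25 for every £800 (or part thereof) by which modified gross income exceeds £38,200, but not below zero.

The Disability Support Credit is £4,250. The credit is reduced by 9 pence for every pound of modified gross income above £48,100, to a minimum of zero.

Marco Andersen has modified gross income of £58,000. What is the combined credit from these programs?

£3,871

Renter's Relief Credit: income exceeds £38,200 by £19,800, which is 25 full-or-partial £800 increments; reduction = 25 × £25 = £625, leaving £512.
Disability Support Credit: 9% of the £9,900 excess over £48,100 is £891; credit = £4,250 − £891 = £3,359.
Total: £512 + £3,359 = £3,871.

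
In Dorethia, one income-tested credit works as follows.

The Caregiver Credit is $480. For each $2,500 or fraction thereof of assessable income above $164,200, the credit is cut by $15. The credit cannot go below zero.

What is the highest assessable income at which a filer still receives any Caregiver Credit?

$241,700

After 31 increments the reduction is 31 × $15 = $465, leaving $15; one more increment wipes it out. Increment 31 ends at excess 31 × $2,500 = $77,500, so the highest qualifying income is $164,200 + $77,500 = $241,700.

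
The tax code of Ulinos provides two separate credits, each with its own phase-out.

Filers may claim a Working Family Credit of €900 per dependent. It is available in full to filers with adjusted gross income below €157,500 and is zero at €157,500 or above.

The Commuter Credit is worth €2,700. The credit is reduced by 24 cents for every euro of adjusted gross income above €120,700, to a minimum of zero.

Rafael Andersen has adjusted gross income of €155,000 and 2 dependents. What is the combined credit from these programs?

Working Family Credit: base = 2 × €900 = €1,800. €155,000 is below the €157,500 cutoff, so the full €1,800 applies.
Commuter Credit: 24% of the €34,300 excess over €120,700 is €8,232 ≥ base, so the credit is €0.
Total: €1,800 + €0 = €1,800.

€1,800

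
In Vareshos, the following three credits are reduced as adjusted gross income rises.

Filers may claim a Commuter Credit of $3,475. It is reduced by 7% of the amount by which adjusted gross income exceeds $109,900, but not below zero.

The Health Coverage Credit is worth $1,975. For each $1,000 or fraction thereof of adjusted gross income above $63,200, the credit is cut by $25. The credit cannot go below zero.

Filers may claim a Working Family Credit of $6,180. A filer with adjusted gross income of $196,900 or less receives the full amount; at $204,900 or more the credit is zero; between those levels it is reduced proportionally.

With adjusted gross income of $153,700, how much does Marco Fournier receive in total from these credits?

$6,589

Commuter Credit: 7% of the $43,800 excess over $109,900 is $3,066; credit = $3,475 − $3,066 = $409.
Health Coverage Credit: income exceeds $63,200 by $90,500 → 91 increments × $25 = $2,275 ≥ base, so the credit is $0.
Working Family Credit: $153,700 is at or below the $196,900 threshold, so the full $6,180 applies.
Total: $409 + $0 + $6,180 = $6,589.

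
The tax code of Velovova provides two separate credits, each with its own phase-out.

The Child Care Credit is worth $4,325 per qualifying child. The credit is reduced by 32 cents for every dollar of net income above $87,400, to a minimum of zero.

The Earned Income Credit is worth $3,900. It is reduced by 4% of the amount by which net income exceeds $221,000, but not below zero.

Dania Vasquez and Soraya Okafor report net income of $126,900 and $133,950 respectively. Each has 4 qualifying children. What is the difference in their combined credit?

Dania ($126,900): Child Care Credit: base = 4 × $4,325 = $17,300. 32% of the $39,500 excess over $87,400 is $12,640; credit = $17,300 − $12,640 = $4,660. Earned Income Credit: $126,900 is at or below the $221,000 threshold, so the full $3,900 applies. total $4,660 + $3,900 = $8,560
Soraya ($133,950): Child Care Credit: base = 4 × $4,325 = $17,300. 32% of the $46,550 excess over $87,400 is $14,896; credit = $17,300 − $14,896 = $2,404. Earned Income Credit: $133,950 is at or below the $221,000 threshold, so the full $3,900 applies. total $2,404 + $3,900 = $6,304
Difference: |$8,560 − $6,304| = $2,256.

$2,256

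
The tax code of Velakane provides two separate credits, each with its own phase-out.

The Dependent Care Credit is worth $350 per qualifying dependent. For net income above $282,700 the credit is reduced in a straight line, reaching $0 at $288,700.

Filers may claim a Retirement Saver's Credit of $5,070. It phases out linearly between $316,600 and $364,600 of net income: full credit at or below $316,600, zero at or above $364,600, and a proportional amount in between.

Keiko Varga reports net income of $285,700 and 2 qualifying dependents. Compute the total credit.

Dependent Care Credit: base = 2 × $350 = $700. $285,700 is $3,000 into a $6,000 phase-out range, leaving 3,000/6,000 of the credit: $700 × 3,000/6,000 = $350.
Retirement Saver's Credit: $285,700 is at or below the $316,600 threshold, so the full $5,070 applies.
Total: $350 + $5,070 = $5,420.

$5,420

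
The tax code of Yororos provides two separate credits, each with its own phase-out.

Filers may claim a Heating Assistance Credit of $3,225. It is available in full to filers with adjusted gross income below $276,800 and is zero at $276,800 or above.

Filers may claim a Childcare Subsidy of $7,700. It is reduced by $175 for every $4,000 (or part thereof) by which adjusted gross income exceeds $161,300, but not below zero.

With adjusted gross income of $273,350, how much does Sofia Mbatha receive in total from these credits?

Heating Assistance Credit: $273,350 is below the $276,800 cutoff, so the full $3,225 applies.
Childcare Subsidy: income exceeds $161,300 by $112,050, which is 29 full-or-partial $4,000 increments; reduction = 29 × $175 = $5,075, leaving $2,625.
Total: $3,225 + $2,625 = $5,850.

$5,850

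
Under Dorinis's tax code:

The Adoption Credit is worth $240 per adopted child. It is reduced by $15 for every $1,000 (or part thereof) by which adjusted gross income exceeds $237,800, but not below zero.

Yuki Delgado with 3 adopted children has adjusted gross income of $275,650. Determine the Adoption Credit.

$150

Adoption Credit: base = 3 × $240 = $720. income exceeds $237,800 by $37,850, which is 38 full-or-partial $1,000 increments; reduction = 38 × $15 = $570, leaving $150.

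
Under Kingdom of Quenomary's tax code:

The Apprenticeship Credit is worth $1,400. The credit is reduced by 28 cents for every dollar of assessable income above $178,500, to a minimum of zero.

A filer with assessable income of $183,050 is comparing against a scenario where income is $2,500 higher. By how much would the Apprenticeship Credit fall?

At $183,050 — 28% of the $4,550 excess over $178,500 is $1,274; credit = $1,400 − $1,274 = $126.
At $185,550 — 28% of the $7,050 excess over $178,500 is $1,974 ≥ base, so the credit is $0.
Lost: $126 − $0 = $126.

$126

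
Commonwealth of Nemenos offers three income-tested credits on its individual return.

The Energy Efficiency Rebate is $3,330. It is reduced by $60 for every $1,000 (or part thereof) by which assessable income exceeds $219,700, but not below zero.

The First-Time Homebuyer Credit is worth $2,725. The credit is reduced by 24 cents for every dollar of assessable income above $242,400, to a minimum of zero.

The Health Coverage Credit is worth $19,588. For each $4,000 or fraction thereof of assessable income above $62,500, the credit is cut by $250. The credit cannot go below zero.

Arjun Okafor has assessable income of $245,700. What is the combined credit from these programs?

Energy Efficiency Rebate: income exceeds $219,700 by $26,000, which is 26 full-or-partial $1,000 increments; reduction = 26 × $60 = $1,560, leaving $1,770.
First-Time Homebuyer Credit: 24% of the $3,300 excess over $242,400 is $792; credit = $2,725 − $792 = $1,933.
Health Coverage Credit: income exceeds $62,500 by $183,200, which is 46 full-or-partial $4,000 increments; reduction = 46 × $250 = $11,500, leaving $8,088.
Total: $1,770 + $1,933 + $8,088 = $11,791.

$11,791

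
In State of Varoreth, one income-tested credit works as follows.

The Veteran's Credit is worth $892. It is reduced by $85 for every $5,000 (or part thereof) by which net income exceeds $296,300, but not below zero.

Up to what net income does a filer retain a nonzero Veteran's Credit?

$346,300

After 10 increments the reduction is 10 × $85 = $850, leaving $42; one more increment wipes it out. Increment 10 ends at excess 10 × $5,000 = $50,000, so the highest qualifying income is $296,300 + $50,000 = $346,300.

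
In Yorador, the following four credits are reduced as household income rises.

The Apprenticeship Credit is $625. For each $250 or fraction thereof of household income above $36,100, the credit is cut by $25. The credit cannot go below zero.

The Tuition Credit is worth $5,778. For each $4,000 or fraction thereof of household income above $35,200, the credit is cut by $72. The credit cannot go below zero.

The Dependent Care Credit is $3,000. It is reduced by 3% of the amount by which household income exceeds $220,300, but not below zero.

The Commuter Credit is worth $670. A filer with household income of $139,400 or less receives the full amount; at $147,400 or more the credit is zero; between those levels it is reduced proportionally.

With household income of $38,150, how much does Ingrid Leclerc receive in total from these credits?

Apprenticeship Credit: income exceeds $36,100 by $2,050, which is 9 full-or-partial $250 increments; reduction = 9 × $25 = $225, leaving $400.
Tuition Credit: income exceeds $35,200 by $2,950, which is 1 full-or-partial $4,000 increment; reduction = 1 × $72 = $72, leaving $5,706.
Dependent Care Credit: $38,150 is at or below the $220,300 threshold, so the full $3,000 applies.
Commuter Credit: $38,150 is at or below the $139,400 threshold, so the full $670 applies.
Total: $400 + $5,706 + $3,000 + $670 = $9,776.

$9,776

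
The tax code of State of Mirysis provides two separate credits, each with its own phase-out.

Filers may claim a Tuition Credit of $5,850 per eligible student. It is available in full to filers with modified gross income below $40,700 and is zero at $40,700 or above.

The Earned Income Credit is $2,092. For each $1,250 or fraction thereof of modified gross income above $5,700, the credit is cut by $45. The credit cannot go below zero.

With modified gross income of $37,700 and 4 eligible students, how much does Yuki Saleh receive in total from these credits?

Tuition Credit: base = 4 × $5,850 = $23,400. $37,700 is below the $40,700 cutoff, so the full $23,400 applies.
Earned Income Credit: income exceeds $5,700 by $32,000, which is 26 full-or-partial $1,250 increments; reduction = 26 × $45 = $1,170, leaving $922.
Total: $23,400 + $922 = $24,322.

$24,322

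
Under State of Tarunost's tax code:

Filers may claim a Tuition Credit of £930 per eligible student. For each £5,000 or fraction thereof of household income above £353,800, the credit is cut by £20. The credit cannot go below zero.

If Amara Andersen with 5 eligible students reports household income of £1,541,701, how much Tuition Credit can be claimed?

£0

Tuition Credit: base = 5 × £930 = £4,650. income exceeds £353,800 by £1,187,901 → 238 increments × £20 = £4,760 ≥ base, so the credit is £0.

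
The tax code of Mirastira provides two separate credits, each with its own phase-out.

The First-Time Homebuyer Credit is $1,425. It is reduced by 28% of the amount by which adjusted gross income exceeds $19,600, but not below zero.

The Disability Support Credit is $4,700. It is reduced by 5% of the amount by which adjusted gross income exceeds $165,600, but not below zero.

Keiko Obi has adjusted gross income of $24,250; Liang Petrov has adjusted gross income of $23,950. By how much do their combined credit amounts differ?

Keiko ($24,250): First-Time Homebuyer Credit: 28% of the $4,650 excess over $19,600 is $1,302; credit = $1,425 − $1,302 = $123. Disability Support Credit: $24,250 is at or below the $165,600 threshold, so the full $4,700 applies. total $123 + $4,700 = $4,823
Liang ($23,950): First-Time Homebuyer Credit: 28% of the $4,350 excess over $19,600 is $1,218; credit = $1,425 − $1,218 = $207. Disability Support Credit: $23,950 is at or below the $165,600 threshold, so the full $4,700 applies. total $207 + $4,700 = $4,907
Difference: |$4,823 − $4,907| = $84.

$84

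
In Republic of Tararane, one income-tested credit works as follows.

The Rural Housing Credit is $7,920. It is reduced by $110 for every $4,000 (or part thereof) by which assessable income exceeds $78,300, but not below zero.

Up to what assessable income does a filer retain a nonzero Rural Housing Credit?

$362,300

After 71 increments the reduction is 71 × $110 = $7,810, leaving $110; one more increment wipes it out. Increment 71 ends at excess 71 × $4,000 = $284,000, so the highest qualifying income is $78,300 + $284,000 = $362,300.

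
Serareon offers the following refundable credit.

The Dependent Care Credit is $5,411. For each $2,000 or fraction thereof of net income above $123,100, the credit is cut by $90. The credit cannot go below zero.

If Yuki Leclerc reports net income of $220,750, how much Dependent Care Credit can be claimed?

$1,001

Dependent Care Credit: income exceeds $123,100 by $97,650, which is 49 full-or-partial $2,000 increments; reduction = 49 × $90 = $4,410, leaving $1,001.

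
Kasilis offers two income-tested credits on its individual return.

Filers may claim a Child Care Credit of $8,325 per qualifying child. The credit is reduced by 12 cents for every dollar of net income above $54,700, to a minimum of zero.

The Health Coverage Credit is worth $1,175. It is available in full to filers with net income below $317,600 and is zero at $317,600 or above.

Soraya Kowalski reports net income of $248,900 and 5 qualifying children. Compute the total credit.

$19,496

Child Care Credit: base = 5 × $8,325 = $41,625. 12% of the $194,200 excess over $54,700 is $23,304; credit = $41,625 − $23,304 = $18,321.
Health Coverage Credit: $248,900 is below the $317,600 cutoff, so the full $1,175 applies.
Total: $18,321 + $1,175 = $19,496.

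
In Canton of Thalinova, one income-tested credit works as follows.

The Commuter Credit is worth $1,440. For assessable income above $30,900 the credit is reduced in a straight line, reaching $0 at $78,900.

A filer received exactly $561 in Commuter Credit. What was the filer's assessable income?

$561 is 561/1,440 of the full $1,440, so 879/1,440 of the $48,000 range has been used: income = $30,900 + $48,000 × 879/1,440 = $60,200.

$60,200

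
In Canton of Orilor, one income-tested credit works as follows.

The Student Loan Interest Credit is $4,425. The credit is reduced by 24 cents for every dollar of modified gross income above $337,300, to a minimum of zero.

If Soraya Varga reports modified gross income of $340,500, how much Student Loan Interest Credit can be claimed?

Student Loan Interest Credit: 24% of the $3,200 excess over $337,300 is $768; credit = $4,425 − $768 = $3,657.

$3,657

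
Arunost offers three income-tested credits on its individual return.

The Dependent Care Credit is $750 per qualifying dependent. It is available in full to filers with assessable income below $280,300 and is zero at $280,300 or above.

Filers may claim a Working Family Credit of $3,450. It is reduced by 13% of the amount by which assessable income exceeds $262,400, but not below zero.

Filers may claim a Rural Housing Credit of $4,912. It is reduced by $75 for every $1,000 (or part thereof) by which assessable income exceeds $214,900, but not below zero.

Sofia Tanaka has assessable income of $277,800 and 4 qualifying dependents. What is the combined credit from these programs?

Dependent Care Credit: base = 4 × $750 = $3,000. $277,800 is below the $280,300 cutoff, so the full $3,000 applies.
Working Family Credit: 13% of the $15,400 excess over $262,400 is $2,002; credit = $3,450 − $2,002 = $1,448.
Rural Housing Credit: income exceeds $214,900 by $62,900, which is 63 full-or-partial $1,000 increments; reduction = 63 × $75 = $4,725, leaving $187.
Total: $3,000 + $1,448 + $187 = $4,635.

$4,635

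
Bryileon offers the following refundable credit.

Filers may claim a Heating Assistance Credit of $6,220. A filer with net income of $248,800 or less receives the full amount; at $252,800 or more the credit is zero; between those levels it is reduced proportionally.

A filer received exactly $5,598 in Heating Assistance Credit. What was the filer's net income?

$5,598 is 5,598/6,220 of the full $6,220, so 622/6,220 of the $4,000 range has been used: income = $248,800 + $4,000 × 622/6,220 = $249,200.

$249,200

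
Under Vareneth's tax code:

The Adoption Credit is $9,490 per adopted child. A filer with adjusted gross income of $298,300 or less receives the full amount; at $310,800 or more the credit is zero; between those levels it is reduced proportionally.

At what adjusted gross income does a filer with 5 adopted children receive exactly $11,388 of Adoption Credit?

$307,800

Full credit = 5 × $9,490 = $47,450.
$11,388 is 11,388/47,450 of the full $47,450, so 36,062/47,450 of the $12,500 range has been used: income = $298,300 + $12,500 × 36,062/47,450 = $307,800.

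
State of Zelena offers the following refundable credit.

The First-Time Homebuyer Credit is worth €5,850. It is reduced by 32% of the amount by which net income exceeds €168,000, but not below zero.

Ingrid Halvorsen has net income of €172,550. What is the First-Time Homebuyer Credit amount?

€4,394

First-Time Homebuyer Credit: 32% of the €4,550 excess over €168,000 is €1,456; credit = €5,850 − €1,456 = €4,394.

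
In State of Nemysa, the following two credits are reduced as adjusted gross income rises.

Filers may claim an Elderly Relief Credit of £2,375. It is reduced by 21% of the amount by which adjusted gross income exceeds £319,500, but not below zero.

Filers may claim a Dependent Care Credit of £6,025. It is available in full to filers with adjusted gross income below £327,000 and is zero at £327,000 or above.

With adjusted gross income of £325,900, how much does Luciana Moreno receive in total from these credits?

Elderly Relief Credit: 21% of the £6,400 excess over £319,500 is £1,344; credit = £2,375 − £1,344 = £1,031.
Dependent Care Credit: £325,900 is below the £327,000 cutoff, so the full £6,025 applies.
Total: £1,031 + £6,025 = £7,056.

£7,056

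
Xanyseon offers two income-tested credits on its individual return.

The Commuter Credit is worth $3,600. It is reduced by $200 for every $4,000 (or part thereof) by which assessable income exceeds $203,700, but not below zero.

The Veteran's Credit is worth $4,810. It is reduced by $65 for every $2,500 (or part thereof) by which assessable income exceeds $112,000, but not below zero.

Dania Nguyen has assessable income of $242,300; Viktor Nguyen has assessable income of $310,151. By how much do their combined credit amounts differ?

Dania ($242,300): Commuter Credit: income exceeds $203,700 by $38,600, which is 10 full-or-partial $4,000 increments; reduction = 10 × $200 = $2,000, leaving $1,600. Veteran's Credit: income exceeds $112,000 by $130,300, which is 53 full-or-partial $2,500 increments; reduction = 53 × $65 = $3,445, leaving $1,365. total $1,600 + $1,365 = $2,965
Viktor ($310,151): Commuter Credit: income exceeds $203,700 by $106,451 → 27 increments × $200 = $5,400 ≥ base, so the credit is $0. Veteran's Credit: income exceeds $112,000 by $198,151 → 80 increments × $65 = $5,200 ≥ base, so the credit is $0. total $0 + $0 = $0
Difference: |$2,965 − $0| = $2,965.

$2,965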